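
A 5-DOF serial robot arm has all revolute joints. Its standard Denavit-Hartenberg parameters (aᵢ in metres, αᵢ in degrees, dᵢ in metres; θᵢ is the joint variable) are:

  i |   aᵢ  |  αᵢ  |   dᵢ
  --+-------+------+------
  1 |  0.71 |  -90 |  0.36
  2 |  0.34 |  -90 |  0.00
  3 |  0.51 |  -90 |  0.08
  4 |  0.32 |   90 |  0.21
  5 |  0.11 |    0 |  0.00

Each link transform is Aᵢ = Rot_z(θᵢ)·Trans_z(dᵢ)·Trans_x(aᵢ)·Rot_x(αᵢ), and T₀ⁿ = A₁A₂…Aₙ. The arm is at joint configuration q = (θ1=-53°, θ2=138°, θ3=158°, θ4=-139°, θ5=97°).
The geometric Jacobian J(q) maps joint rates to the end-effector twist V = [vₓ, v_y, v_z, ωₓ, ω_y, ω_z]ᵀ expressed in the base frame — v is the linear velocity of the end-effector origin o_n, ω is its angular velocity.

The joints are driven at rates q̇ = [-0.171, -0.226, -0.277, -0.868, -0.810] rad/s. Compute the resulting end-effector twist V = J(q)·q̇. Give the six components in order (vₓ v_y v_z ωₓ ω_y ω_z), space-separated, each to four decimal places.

-0.1076 -0.0204 -0.2538 -1.0419 -0.6609 0.1896

o_n = [0.4840, -0.3240, 0.5943]
J₁: ẑ×o_n = [0.3240, 0.4840, -0.0000], ω = ẑ
J2: z=[0.7986, 0.6018, 0.0000] o=[0.4273, -0.5670, 0.3600] → [0.1410, -0.1871, 0.1600, 0.7986, 0.6018, 0.0000]
J3: z=[-0.4027, 0.5344, 0.7431] o=[0.2752, -0.3652, 0.1325] → [0.2161, 0.3411, -0.1282, -0.4027, 0.5344, 0.7431]
J4: z=[0.9080, 0.3357, 0.2507] o=[0.3019, -0.7181, 0.5084] → [-0.0699, -0.0324, 0.2967, 0.9080, 0.3357, 0.2507]
J5: z=[0.2281, 0.1056, -0.9679] o=[0.3802, -0.3481, 0.5672] → [0.0262, -0.1067, -0.0055, 0.2281, 0.1056, -0.9679]
V = J·q̇ = [-0.1076, -0.0204, -0.2538, -1.0419, -0.6609, 0.1896]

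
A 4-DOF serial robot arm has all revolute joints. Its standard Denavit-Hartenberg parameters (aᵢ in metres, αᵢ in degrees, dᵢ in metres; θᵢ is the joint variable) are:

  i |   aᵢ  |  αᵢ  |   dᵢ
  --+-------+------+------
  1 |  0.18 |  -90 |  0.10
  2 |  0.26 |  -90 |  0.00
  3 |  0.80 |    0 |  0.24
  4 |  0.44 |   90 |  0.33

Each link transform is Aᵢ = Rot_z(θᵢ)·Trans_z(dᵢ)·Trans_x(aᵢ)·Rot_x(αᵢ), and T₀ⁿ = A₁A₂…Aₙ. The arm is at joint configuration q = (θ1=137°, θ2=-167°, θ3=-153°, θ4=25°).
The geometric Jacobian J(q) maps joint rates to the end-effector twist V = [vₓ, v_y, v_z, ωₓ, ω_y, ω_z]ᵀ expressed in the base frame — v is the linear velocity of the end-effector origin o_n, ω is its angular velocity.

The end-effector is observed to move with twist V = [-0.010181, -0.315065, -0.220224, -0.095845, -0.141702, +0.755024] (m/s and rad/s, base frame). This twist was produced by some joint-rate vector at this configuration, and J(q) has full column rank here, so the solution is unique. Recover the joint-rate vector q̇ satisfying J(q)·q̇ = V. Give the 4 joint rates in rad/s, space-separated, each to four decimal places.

0.8700 0.1690 -0.8590 0.7410

o_n = [-1.2253, 0.1719, 0.4926]
J₁: ẑ×o_n = [-0.1719, -1.2253, 0.0000], ω = ẑ
J2: z=[-0.6820, -0.7314, 0.0000] o=[-0.1316, 0.1228, 0.1000] → [-0.2871, 0.2677, -0.8334, -0.6820, -0.7314, 0.0000]
J3: z=[-0.1645, 0.1534, 0.9744] o=[0.0536, -0.0500, 0.1585] → [-0.1650, -1.1912, 0.1597, -0.1645, 0.1534, 0.9744]
J4: z=[-0.1645, 0.1534, 0.9744] o=[-0.7415, 0.1949, 0.2320] → [0.0623, -0.4285, 0.0780, -0.1645, 0.1534, 0.9744]
q̇ = J⁺·V = [0.8700, 0.1690, -0.8590, 0.7410]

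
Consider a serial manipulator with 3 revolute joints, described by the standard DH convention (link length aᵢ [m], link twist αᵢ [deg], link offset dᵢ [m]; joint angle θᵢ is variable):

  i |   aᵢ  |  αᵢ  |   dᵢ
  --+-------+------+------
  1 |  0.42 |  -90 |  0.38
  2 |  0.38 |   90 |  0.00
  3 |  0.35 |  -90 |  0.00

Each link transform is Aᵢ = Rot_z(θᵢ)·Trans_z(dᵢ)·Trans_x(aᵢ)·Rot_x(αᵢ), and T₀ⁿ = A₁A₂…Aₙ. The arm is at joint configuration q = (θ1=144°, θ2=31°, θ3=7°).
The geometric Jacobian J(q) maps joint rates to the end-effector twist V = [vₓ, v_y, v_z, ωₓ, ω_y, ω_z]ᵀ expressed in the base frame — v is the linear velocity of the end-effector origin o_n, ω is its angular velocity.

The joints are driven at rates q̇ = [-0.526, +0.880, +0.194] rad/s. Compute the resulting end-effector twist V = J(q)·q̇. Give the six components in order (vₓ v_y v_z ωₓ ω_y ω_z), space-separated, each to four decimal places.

o_n = [-0.8693, 0.5788, 0.0054]
J₁: ẑ×o_n = [-0.5788, -0.8693, 0.0000], ω = ẑ
J2: z=[-0.5878, -0.8090, 0.0000] o=[-0.3398, 0.2469, 0.3800] → [0.3031, -0.2202, -0.6235, -0.5878, -0.8090, 0.0000]
J3: z=[-0.4167, 0.3027, 0.8572] o=[-0.6033, 0.4383, 0.1843] → [-0.1746, -0.3025, 0.0220, -0.4167, 0.3027, 0.8572]
V = J·q̇ = [0.5373, 0.2048, -0.5444, -0.5981, -0.6532, -0.3597]

0.5373 0.2048 -0.5444 -0.5981 -0.6532 -0.3597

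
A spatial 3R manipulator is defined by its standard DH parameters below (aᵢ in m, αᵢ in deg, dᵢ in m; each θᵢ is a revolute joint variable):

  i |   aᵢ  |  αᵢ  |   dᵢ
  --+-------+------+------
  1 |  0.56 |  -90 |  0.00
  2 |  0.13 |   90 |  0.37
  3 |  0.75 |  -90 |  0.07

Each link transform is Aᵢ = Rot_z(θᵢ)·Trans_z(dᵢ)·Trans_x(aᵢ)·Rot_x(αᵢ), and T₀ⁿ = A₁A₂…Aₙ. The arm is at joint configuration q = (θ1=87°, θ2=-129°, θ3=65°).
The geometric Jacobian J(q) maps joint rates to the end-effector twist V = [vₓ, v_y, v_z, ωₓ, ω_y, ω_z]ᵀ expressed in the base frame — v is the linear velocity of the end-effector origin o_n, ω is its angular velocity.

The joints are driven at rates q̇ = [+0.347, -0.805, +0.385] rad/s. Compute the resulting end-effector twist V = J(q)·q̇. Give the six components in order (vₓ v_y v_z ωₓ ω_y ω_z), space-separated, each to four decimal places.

o_n = [-1.0366, 0.2789, 0.3033]
J₁: ẑ×o_n = [-0.2789, -1.0366, 0.0000], ω = ẑ
J2: z=[-0.9986, 0.0523, 0.0000] o=[0.0293, 0.5592, 0.0000] → [0.0159, 0.3029, 0.3357, -0.9986, 0.0523, 0.0000]
J3: z=[-0.0407, -0.7761, -0.6293] o=[-0.3445, 0.4969, 0.1010] → [-0.2941, 0.4438, -0.5283, -0.0407, -0.7761, -0.6293]
V = J·q̇ = [-0.2228, -0.4327, -0.4736, 0.7882, -0.3409, 0.1047]

-0.2228 -0.4327 -0.4736 0.7882 -0.3409 0.1047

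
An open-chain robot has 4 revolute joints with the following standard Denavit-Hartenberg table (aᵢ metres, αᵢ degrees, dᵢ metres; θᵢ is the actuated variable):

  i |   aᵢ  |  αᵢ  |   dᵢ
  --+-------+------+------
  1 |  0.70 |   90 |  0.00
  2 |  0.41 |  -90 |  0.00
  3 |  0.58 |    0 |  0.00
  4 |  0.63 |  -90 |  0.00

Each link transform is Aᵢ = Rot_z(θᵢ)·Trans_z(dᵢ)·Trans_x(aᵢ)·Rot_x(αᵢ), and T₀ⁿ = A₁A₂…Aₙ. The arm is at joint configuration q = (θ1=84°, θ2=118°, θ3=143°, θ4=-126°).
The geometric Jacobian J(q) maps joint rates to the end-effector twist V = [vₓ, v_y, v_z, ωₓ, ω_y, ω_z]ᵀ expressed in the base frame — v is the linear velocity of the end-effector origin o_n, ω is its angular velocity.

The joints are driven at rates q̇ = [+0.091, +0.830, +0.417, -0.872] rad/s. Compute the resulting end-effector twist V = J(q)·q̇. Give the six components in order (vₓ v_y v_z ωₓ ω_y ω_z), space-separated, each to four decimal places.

o_n = [-0.4841, 0.4955, 0.4850]
J₁: ẑ×o_n = [-0.4955, -0.4841, 0.0000], ω = ẑ
J2: z=[0.9945, -0.1045, 0.0000] o=[0.0732, 0.6962, 0.0000] → [-0.0507, -0.4823, -0.2579, 0.9945, -0.1045, 0.0000]
J3: z=[-0.0923, -0.8781, -0.4695] o=[0.0530, 0.5047, 0.3620] → [-0.1123, 0.2635, -0.4708, -0.0923, -0.8781, -0.4695]
J4: z=[-0.0923, -0.8781, -0.4695] o=[-0.2714, 0.7575, -0.0470] → [-0.5901, 0.1490, -0.1626, -0.0923, -0.8781, -0.4695]
V = J·q̇ = [0.3806, -0.4644, -0.2685, 0.8674, 0.3128, 0.3046]

0.3806 -0.4644 -0.2685 0.8674 0.3128 0.3046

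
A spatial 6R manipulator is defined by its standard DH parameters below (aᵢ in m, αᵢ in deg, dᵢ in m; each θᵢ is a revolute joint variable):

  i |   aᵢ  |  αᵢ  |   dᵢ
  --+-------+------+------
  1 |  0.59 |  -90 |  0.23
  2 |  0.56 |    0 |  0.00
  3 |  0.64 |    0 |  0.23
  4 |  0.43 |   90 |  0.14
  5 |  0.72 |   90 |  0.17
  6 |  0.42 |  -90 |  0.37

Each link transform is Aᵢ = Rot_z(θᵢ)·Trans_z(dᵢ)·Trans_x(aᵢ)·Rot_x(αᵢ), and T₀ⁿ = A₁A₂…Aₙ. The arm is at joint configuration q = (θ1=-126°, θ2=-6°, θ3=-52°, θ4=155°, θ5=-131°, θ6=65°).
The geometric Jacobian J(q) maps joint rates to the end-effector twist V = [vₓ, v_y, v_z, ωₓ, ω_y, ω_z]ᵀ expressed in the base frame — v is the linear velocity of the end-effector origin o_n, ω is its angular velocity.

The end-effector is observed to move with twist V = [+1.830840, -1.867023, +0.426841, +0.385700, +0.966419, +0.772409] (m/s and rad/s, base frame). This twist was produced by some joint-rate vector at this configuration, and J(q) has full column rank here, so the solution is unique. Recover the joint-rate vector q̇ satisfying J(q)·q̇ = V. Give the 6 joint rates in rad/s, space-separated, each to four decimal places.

o_n = [-1.2784, -1.6496, 1.1990]
J₁: ẑ×o_n = [1.6496, -1.2784, 0.0000], ω = ẑ
J2: z=[0.8090, -0.5878, 0.0000] o=[-0.3468, -0.4773, 0.2300] → [-0.5695, -0.7839, -1.4960, 0.8090, -0.5878, 0.0000]
J3: z=[0.8090, -0.5878, 0.0000] o=[-0.6741, -0.9279, 0.2885] → [-0.5351, -0.7366, -0.9391, 0.8090, -0.5878, 0.0000]
J4: z=[0.8090, -0.5878, 0.0000] o=[-0.6874, -1.3375, 0.8313] → [-0.2161, -0.2975, -0.5999, 0.8090, -0.5878, 0.0000]
J5: z=[-0.5834, -0.8030, -0.1219] o=[-0.5434, -1.3773, 0.4045] → [-0.6711, 0.5531, -0.4314, -0.5834, -0.8030, -0.1219]
J6: z=[0.4767, -0.4600, 0.7491] o=[-1.1160, -1.2410, 0.8526] → [0.1467, -0.2868, -0.2695, 0.4767, -0.4600, 0.7491]
q̇ = J⁺·V = [0.8630, -0.2440, 0.9950, -0.8220, -0.9900, -0.2820]

0.8630 -0.2440 0.9950 -0.8220 -0.9900 -0.2820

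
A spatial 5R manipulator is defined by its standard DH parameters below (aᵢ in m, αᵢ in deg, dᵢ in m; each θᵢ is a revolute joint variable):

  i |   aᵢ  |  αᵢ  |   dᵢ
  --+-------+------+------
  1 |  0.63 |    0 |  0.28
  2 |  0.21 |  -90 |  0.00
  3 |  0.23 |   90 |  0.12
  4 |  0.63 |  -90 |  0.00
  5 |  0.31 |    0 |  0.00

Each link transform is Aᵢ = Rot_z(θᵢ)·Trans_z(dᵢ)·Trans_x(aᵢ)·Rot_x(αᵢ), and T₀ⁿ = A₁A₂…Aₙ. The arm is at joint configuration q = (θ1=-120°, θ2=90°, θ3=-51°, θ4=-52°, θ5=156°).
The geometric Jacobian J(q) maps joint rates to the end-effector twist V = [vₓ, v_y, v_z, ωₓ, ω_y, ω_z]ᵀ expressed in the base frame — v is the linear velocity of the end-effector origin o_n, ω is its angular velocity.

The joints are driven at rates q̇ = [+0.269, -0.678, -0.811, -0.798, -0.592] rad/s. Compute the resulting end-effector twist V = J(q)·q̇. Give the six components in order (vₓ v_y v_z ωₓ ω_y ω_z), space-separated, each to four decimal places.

o_n = [0.1168, -0.9719, 0.5453]
J₁: ẑ×o_n = [0.9719, 0.1168, -0.0000], ω = ẑ
J2: z=[0.0000, 0.0000, 1.0000] o=[-0.3150, -0.5456, 0.2800] → [0.4263, 0.4318, -0.0000, 0.0000, 0.0000, 1.0000]
J3: z=[0.5000, 0.8660, 0.0000] o=[-0.1331, -0.6506, 0.2800] → [0.2298, -0.1327, -0.3771, 0.5000, 0.8660, 0.0000]
J4: z=[-0.6730, 0.3886, 0.6293] o=[0.0522, -0.6190, 0.4587] → [0.2557, 0.0989, 0.2124, -0.6730, 0.3886, 0.6293]
J5: z=[0.7373, 0.2852, 0.6124] o=[0.0154, -1.1710, 0.7602] → [-0.1832, 0.2205, 0.1179, 0.7373, 0.2852, 0.6124]
V = J·q̇ = [-0.3095, -0.3632, 0.0666, -0.3049, -1.1813, -1.2737]

-0.3095 -0.3632 0.0666 -0.3049 -1.1813 -1.2737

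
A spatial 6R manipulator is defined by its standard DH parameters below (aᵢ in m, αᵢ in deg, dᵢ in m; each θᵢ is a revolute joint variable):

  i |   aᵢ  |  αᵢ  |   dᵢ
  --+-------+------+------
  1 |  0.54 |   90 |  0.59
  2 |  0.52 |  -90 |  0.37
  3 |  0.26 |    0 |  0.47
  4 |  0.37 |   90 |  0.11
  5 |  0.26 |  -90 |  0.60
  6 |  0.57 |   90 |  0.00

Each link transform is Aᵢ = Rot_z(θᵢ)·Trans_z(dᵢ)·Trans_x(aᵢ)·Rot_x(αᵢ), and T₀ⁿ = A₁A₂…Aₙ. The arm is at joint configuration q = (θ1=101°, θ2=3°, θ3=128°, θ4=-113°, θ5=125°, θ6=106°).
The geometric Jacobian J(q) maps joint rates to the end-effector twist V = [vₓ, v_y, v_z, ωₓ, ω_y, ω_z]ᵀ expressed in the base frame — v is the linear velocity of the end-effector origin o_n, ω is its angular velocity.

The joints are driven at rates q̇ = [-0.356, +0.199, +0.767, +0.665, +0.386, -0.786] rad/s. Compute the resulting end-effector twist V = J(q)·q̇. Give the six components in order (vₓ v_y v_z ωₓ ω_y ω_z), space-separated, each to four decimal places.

0.1797 -0.6843 0.4302 0.2790 0.6882 1.5620

o_n = [-0.0923, 1.1822, 1.2886]
J₁: ẑ×o_n = [-1.1822, -0.0923, 0.0000], ω = ẑ
J2: z=[0.9816, 0.1908, 0.0000] o=[-0.1030, 0.5301, 0.5900] → [0.1333, -0.6858, 0.6381, 0.9816, 0.1908, 0.0000]
J3: z=[0.0100, -0.0514, 0.9986] o=[0.1611, 1.1104, 0.6172] → [-0.1062, -0.2598, -0.0123, 0.0100, -0.0514, 0.9986]
J4: z=[0.0100, -0.0514, 0.9986] o=[-0.0048, 0.8903, 1.0782] → [-0.3024, -0.0895, -0.0016, 0.0100, -0.0514, 0.9986]
J5: z=[0.8989, 0.4380, 0.0135] o=[-0.1658, 1.2167, 1.2067] → [0.0363, -0.0726, -0.0632, 0.8989, 0.4380, 0.0135]
J6: z=[0.3532, -0.7057, -0.6142] o=[0.4409, 1.3347, 1.4200] → [-0.0009, 0.3739, -0.4302, 0.3532, -0.7057, -0.6142]
V = J·q̇ = [0.1797, -0.6843, 0.4302, 0.2790, 0.6882, 1.5620]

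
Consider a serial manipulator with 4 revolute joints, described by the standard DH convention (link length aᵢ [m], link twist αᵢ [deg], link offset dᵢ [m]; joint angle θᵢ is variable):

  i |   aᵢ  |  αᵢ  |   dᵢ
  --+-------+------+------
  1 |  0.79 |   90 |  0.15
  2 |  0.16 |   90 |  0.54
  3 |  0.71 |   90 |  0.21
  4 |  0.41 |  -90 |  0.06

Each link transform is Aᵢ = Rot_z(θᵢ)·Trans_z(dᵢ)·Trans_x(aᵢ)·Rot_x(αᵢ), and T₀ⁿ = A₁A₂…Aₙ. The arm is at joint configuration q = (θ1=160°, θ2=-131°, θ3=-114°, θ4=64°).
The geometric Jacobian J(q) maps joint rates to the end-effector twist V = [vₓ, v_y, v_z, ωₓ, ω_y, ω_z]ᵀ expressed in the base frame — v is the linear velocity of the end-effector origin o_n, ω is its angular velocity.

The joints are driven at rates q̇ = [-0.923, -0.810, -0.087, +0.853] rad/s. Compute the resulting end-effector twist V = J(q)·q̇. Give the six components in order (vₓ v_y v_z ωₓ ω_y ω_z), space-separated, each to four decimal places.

-0.2312 0.9409 0.2731 -0.7005 -0.2378 -0.3920

o_n = [-0.5753, -0.0550, 0.7233]
J₁: ẑ×o_n = [0.0550, -0.5753, 0.0000], ω = ẑ
J2: z=[0.3420, 0.9397, 0.0000] o=[-0.7424, 0.2702, 0.1500] → [0.5387, -0.1961, -0.2682, 0.3420, 0.9397, 0.0000]
J3: z=[0.7092, -0.2581, 0.6561] o=[-0.4590, 0.7417, 0.0292] → [0.3435, -0.5685, -0.5950, 0.7092, -0.2581, 0.6561]
J4: z=[-0.4241, 0.5872, 0.6895] o=[-0.7100, 0.1428, 0.3850] → [0.3350, 0.2363, 0.0048, -0.4241, 0.5872, 0.6895]
V = J·q̇ = [-0.2312, 0.9409, 0.2731, -0.7005, -0.2378, -0.3920]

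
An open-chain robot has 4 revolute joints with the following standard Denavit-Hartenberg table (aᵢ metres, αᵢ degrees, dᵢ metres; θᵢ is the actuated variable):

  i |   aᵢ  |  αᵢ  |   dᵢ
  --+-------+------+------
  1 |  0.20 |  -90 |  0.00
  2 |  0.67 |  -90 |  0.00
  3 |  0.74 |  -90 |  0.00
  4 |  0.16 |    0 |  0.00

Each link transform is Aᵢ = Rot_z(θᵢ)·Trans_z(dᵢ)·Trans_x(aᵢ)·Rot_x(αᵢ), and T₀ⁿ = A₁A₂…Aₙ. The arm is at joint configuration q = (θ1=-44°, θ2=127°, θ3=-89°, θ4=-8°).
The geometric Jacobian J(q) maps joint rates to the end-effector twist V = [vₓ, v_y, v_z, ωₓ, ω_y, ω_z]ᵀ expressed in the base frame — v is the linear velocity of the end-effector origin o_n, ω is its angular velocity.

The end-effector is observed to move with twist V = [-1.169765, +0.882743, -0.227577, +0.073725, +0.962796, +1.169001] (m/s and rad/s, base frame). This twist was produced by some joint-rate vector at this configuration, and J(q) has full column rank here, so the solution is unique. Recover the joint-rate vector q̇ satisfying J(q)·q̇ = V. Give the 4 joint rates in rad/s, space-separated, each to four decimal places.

o_n = [0.4583, 0.8063, -0.5342]
J₁: ẑ×o_n = [-0.8063, 0.4583, 0.0000], ω = ẑ
J2: z=[0.6947, 0.7193, 0.0000] o=[0.1439, -0.1389, 0.0000] → [-0.3843, 0.3711, 0.4304, 0.6947, 0.7193, 0.0000]
J3: z=[-0.5745, 0.5548, 0.6018] o=[-0.1462, 0.1412, -0.5351] → [-0.3998, 0.3643, -0.7174, -0.5745, 0.5548, 0.6018]
J4: z=[-0.4450, 0.4054, -0.7985] o=[0.3622, 0.6788, -0.5454] → [0.1063, -0.0717, -0.0957, -0.4450, 0.4054, -0.7985]
q̇ = J⁺·V = [0.7200, 0.7440, 0.7620, 0.0120]

0.7200 0.7440 0.7620 0.0120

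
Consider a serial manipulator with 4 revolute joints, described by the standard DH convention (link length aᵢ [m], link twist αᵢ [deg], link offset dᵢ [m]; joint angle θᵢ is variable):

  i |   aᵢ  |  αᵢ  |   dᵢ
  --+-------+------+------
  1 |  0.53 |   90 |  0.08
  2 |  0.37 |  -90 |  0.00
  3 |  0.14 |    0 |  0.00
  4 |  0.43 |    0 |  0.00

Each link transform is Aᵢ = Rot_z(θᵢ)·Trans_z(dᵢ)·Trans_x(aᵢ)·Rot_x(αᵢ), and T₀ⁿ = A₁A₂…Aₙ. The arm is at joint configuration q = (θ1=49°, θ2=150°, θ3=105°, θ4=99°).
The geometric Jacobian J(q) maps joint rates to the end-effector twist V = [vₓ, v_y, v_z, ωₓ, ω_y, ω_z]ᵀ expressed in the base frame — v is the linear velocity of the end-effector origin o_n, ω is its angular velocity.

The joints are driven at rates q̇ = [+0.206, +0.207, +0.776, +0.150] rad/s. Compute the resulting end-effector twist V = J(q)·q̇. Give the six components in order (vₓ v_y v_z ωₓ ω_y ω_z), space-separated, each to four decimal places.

0.1824 -0.2050 0.0391 -0.1475 -0.4852 -0.5959

o_n = [0.4112, 0.4126, 0.0505]
J₁: ẑ×o_n = [-0.4126, 0.4112, 0.0000], ω = ẑ
J2: z=[0.7547, -0.6561, 0.0000] o=[0.3477, 0.4000, 0.0800] → [0.0194, 0.0223, 0.0511, 0.7547, -0.6561, 0.0000]
J3: z=[-0.3280, -0.3774, -0.8660] o=[0.1375, 0.1582, 0.2650] → [0.3013, -0.3074, 0.0198, -0.3280, -0.3774, -0.8660]
J4: z=[-0.3280, -0.3774, -0.8660] o=[0.0560, 0.2706, 0.2469] → [0.1971, -0.3720, 0.0874, -0.3280, -0.3774, -0.8660]
V = J·q̇ = [0.1824, -0.2050, 0.0391, -0.1475, -0.4852, -0.5959]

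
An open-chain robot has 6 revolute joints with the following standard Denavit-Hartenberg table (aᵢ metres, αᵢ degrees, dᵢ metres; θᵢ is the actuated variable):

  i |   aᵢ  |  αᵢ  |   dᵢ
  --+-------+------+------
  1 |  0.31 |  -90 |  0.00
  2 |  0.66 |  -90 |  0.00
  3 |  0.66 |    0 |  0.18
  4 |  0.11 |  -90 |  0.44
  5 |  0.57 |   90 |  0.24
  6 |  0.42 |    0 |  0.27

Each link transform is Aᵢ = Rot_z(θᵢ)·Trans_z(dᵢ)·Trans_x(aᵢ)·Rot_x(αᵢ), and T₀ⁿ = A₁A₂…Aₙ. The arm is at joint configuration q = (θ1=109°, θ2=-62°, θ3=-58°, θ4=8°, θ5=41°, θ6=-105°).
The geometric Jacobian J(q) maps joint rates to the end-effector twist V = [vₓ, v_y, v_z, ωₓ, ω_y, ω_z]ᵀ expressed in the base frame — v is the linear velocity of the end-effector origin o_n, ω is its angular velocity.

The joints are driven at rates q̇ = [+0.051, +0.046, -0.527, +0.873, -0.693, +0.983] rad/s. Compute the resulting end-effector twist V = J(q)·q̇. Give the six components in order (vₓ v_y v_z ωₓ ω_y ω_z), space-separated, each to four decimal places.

-0.5149 -0.0676 -0.0389 -1.2267 0.5357 -0.5624

o_n = [-1.5381, 0.9260, 0.8954]
J₁: ẑ×o_n = [-0.9260, -1.5381, 0.0000], ω = ẑ
J2: z=[-0.9455, -0.3256, 0.0000] o=[-0.1009, 0.2931, 0.0000] → [-0.2915, 0.8466, -1.0663, -0.9455, -0.3256, 0.0000]
J3: z=[-0.2875, 0.8348, -0.4695] o=[-0.2018, 0.5861, 0.5827] → [0.4206, 0.7172, 1.0179, -0.2875, 0.8348, -0.4695]
J4: z=[-0.2875, 0.8348, -0.4695] o=[-0.8362, 0.7094, 0.8070] → [0.1754, 0.3549, 0.5237, -0.2875, 0.8348, -0.4695]
J5: z=[0.4907, 0.5493, 0.6764] o=[-1.0532, 1.0807, 0.6629] → [0.2323, -0.4421, 0.1905, 0.4907, 0.5493, 0.6764]
J6: z=[-0.7566, 0.6536, 0.0180] o=[-1.1818, 0.9158, 1.2450] → [-0.2287, -0.2709, 0.2252, -0.7566, 0.6536, 0.0180]
V = J·q̇ = [-0.5149, -0.0676, -0.0389, -1.2267, 0.5357, -0.5624]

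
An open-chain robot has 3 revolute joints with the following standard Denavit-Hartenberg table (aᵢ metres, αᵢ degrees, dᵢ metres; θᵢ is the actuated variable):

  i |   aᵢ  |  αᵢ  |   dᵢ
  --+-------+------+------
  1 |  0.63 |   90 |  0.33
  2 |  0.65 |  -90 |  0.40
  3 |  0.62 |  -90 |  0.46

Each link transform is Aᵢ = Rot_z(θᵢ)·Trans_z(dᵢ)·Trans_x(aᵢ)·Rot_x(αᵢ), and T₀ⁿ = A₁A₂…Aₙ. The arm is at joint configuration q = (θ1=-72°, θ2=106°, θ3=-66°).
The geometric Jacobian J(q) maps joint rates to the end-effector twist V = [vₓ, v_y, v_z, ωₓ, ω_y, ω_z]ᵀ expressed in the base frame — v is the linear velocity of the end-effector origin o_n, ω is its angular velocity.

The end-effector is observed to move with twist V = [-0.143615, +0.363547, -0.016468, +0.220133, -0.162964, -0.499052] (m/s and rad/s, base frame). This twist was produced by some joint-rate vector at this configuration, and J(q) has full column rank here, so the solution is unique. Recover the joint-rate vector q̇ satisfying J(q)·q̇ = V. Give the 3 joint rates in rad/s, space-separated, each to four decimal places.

-0.5630 -0.1590 -0.2320

o_n = [-0.9379, -0.2408, 1.0704]
J₁: ẑ×o_n = [0.2408, -0.9379, 0.0000], ω = ẑ
J2: z=[-0.9511, -0.3090, 0.0000] o=[0.1947, -0.5992, 0.3300] → [-0.2288, 0.7042, -0.6909, -0.9511, -0.3090, 0.0000]
J3: z=[-0.2970, 0.9142, -0.2756] o=[-0.2411, -0.5524, 0.9548] → [0.1916, 0.2264, 0.5445, -0.2970, 0.9142, -0.2756]
q̇ = J⁺·V = [-0.5630, -0.1590, -0.2320]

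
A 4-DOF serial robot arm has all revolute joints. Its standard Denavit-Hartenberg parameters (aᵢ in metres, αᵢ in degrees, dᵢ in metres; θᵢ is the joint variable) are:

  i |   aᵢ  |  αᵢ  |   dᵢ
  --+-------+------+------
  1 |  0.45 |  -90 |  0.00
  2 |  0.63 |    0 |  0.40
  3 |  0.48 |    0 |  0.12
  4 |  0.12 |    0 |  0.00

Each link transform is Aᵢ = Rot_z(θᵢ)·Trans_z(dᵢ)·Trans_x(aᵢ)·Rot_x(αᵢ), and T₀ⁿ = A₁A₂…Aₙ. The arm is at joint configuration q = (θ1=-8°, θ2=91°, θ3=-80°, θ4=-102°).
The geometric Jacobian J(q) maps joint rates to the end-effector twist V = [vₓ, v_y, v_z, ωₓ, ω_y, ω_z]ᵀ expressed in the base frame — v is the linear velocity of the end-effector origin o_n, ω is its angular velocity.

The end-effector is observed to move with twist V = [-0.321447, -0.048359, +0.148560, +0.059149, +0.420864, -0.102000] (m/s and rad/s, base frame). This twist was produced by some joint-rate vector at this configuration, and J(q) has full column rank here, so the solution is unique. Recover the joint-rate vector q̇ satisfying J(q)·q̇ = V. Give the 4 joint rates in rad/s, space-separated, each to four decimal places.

o_n = [0.9716, 0.3886, -0.6015]
J₁: ẑ×o_n = [-0.3886, 0.9716, 0.0000], ω = ẑ
J2: z=[0.1392, 0.9903, 0.0000] o=[0.4456, -0.0626, 0.0000] → [-0.5957, 0.0837, -0.4581, 0.1392, 0.9903, 0.0000]
J3: z=[0.1392, 0.9903, 0.0000] o=[0.4904, 0.3350, -0.6299] → [0.0281, -0.0040, -0.4691, 0.1392, 0.9903, 0.0000]
J4: z=[0.1392, 0.9903, 0.0000] o=[0.9737, 0.3883, -0.7215] → [0.1188, -0.0167, 0.0021, 0.1392, 0.9903, 0.0000]
q̇ = J⁺·V = [-0.1020, 0.7030, -1.0000, 0.7220]

-0.1020 0.7030 -1.0000 0.7220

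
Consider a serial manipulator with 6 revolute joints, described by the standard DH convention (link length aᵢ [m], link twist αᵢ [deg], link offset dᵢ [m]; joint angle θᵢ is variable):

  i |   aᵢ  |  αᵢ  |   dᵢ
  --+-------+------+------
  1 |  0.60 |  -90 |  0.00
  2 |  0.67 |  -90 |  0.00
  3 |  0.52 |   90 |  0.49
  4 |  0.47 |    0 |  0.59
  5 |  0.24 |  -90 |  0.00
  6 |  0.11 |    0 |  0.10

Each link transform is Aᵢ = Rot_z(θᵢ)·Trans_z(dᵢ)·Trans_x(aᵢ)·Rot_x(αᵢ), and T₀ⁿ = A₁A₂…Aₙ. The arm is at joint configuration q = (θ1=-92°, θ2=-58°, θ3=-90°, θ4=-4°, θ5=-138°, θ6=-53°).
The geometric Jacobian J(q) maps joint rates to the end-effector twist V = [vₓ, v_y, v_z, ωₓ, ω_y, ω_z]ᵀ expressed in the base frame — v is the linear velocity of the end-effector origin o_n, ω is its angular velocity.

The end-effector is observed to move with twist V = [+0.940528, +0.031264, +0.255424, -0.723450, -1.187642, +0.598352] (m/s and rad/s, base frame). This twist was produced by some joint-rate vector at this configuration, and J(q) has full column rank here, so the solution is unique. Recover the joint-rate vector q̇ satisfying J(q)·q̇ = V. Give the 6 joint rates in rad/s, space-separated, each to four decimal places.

o_n = [0.7822, -0.7847, -0.1073]
J₁: ẑ×o_n = [0.7847, 0.7822, -0.0000], ω = ẑ
J2: z=[0.9994, -0.0349, 0.0000] o=[-0.0209, -0.5996, 0.0000] → [0.0037, 0.1072, -0.1569, 0.9994, -0.0349, 0.0000]
J3: z=[-0.0296, -0.8475, -0.5299] o=[-0.0333, -0.9545, 0.5682] → [0.6625, -0.4522, 0.6862, -0.0296, -0.8475, -0.5299]
J4: z=[0.0185, 0.5296, -0.8480] o=[0.4719, -1.3879, 0.3085] → [0.2914, -0.2555, -0.1532, 0.0185, 0.5296, -0.8480]
J5: z=[0.0185, 0.5296, -0.8480] o=[0.9523, -1.0640, -0.1744] → [0.2725, 0.1430, 0.0952, 0.0185, 0.5296, -0.8480]
J6: z=[0.6386, 0.6464, 0.4176] o=[0.7677, -0.9322, -0.0961] → [-0.0688, 0.0132, 0.0848, 0.6386, 0.6464, 0.4176]
q̇ = J⁺·V = [0.7780, -0.2900, 0.6220, 0.4680, -0.9580, -0.6360]

0.7780 -0.2900 0.6220 0.4680 -0.9580 -0.6360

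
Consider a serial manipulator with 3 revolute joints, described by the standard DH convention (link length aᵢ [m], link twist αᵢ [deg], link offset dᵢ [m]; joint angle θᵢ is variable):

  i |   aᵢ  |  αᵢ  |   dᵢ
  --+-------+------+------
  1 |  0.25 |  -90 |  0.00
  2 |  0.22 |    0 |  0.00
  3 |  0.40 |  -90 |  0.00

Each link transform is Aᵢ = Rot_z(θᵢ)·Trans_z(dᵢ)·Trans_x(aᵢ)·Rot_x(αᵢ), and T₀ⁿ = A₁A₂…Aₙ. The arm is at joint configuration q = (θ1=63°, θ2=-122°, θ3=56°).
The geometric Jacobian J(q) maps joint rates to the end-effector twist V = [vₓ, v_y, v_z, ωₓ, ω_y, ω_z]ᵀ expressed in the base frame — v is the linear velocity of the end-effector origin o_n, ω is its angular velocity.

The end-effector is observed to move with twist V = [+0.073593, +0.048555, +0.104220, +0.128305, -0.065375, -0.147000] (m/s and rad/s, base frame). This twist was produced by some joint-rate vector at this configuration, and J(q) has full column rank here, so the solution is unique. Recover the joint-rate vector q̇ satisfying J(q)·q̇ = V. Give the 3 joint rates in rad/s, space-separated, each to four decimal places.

o_n = [0.1344, 0.2638, 0.5520]
J₁: ẑ×o_n = [-0.2638, 0.1344, 0.0000], ω = ẑ
J2: z=[-0.8910, 0.4540, 0.0000] o=[0.1135, 0.2228, 0.0000] → [0.2506, 0.4918, -0.0461, -0.8910, 0.4540, 0.0000]
J3: z=[-0.8910, 0.4540, 0.0000] o=[0.0606, 0.1189, 0.1866] → [0.1659, 0.3256, -0.1627, -0.8910, 0.4540, 0.0000]
q̇ = J⁺·V = [-0.1470, 0.6930, -0.8370]

-0.1470 0.6930 -0.8370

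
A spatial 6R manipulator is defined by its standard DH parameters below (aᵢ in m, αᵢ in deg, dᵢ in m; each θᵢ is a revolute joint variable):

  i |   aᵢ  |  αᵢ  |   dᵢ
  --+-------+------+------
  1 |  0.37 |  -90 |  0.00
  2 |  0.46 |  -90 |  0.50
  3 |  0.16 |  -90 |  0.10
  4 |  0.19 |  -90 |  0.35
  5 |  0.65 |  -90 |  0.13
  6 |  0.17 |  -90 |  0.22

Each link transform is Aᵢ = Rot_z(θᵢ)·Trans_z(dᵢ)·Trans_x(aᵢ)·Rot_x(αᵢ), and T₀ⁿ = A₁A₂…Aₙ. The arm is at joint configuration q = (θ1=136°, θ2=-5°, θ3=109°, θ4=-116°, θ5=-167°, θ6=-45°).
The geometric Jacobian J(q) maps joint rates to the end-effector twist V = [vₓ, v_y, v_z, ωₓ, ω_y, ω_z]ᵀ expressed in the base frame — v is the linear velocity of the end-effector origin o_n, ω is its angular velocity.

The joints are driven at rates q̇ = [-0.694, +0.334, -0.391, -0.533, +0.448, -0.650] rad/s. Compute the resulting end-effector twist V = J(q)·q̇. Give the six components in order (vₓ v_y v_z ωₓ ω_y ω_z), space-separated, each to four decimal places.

o_n = [-0.0525, -0.1779, 0.2107]
J₁: ẑ×o_n = [0.1779, -0.0525, 0.0000], ω = ẑ
J2: z=[-0.6947, -0.7193, 0.0000] o=[-0.2662, 0.2570, 0.0000] → [-0.1515, 0.1463, 0.4558, -0.6947, -0.7193, 0.0000]
J3: z=[-0.0627, 0.0605, -0.9962] o=[-0.9431, 0.2157, 0.0401] → [-0.3817, -0.8765, -0.0292, -0.0627, 0.0605, -0.9962]
J4: z=[0.4514, -0.8885, -0.0824] o=[-0.8070, 0.2945, -0.0641] → [-0.2830, -0.1862, 0.4571, 0.4514, -0.8885, -0.0824]
J5: z=[0.7725, 0.4354, -0.4622] o=[-0.7338, -0.0440, -0.2607] → [0.1433, -0.6790, -0.4000, 0.7725, 0.4354, -0.4622]
J6: z=[0.3394, -0.8983, -0.2789] o=[-0.2846, -0.0255, 0.2264] → [-0.0284, -0.0594, 0.1567, 0.3394, -0.8983, -0.2789]
V = J·q̇ = [0.2087, 0.2617, -0.3611, -0.3226, 0.9886, -0.2863]

0.2087 0.2617 -0.3611 -0.3226 0.9886 -0.2863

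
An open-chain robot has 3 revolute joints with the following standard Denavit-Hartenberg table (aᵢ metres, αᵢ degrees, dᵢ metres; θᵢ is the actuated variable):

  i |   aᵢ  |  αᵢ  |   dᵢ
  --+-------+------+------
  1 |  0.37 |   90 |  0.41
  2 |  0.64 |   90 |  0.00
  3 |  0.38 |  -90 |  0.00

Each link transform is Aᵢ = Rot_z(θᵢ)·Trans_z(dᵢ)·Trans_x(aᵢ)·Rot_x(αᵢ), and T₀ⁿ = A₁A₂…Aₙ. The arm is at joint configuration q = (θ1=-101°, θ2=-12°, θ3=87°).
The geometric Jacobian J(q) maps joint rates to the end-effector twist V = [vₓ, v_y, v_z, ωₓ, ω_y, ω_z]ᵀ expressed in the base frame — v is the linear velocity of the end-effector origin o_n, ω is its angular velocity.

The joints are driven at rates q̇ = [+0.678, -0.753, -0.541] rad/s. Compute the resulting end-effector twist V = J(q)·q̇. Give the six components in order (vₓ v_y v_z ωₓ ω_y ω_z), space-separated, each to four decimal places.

0.6187 -0.4817 -0.5287 0.7177 -0.2541 1.2072

o_n = [-0.5663, -0.9244, 0.2728]
J₁: ẑ×o_n = [0.9244, -0.5663, 0.0000], ω = ẑ
J2: z=[-0.9816, 0.1908, 0.0000] o=[-0.0706, -0.3632, 0.4100] → [-0.0262, -0.1347, 0.6455, -0.9816, 0.1908, 0.0000]
J3: z=[0.0397, 0.2041, -0.9781] o=[-0.1900, -0.9777, 0.2769] → [0.0513, 0.3682, 0.0789, 0.0397, 0.2041, -0.9781]
V = J·q̇ = [0.6187, -0.4817, -0.5287, 0.7177, -0.2541, 1.2072]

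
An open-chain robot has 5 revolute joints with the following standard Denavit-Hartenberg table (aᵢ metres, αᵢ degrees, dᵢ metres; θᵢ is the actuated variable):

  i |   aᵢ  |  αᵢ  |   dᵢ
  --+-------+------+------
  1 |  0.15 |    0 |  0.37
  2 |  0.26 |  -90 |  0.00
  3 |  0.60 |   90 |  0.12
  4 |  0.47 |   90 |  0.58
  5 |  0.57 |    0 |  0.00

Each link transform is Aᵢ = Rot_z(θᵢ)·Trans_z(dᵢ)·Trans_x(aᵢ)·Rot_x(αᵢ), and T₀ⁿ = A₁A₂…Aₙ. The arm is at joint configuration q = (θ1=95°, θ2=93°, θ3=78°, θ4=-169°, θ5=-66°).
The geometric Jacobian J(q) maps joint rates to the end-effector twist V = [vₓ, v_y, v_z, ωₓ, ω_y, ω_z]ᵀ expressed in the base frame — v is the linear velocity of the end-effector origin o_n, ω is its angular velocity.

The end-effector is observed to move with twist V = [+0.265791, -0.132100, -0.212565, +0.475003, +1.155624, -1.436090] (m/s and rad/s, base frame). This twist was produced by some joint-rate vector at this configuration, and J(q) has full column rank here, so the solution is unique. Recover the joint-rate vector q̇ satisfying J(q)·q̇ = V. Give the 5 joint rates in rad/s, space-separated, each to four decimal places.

-0.5950 -0.5930 -0.5050 -0.6690 -0.5840

o_n = [-0.3116, 0.1215, 0.4693]
J₁: ẑ×o_n = [-0.1215, -0.3116, 0.0000], ω = ẑ
J2: z=[0.0000, 0.0000, 1.0000] o=[-0.0131, 0.1494, 0.3700] → [0.0279, -0.2985, 0.0000, 0.0000, 0.0000, 1.0000]
J3: z=[0.1392, -0.9903, 0.0000] o=[-0.2705, 0.1132, 0.3700] → [-0.0984, -0.0138, -0.0395, 0.1392, -0.9903, 0.0000]
J4: z=[-0.9686, -0.1361, 0.2079] o=[-0.3774, -0.0229, -0.2169] → [-0.1235, 0.6784, -0.1310, -0.9686, -0.1361, 0.2079]
J5: z=[0.1759, -0.9666, 0.1866] o=[-0.8567, 0.0003, 0.3550] → [-0.1332, 0.0816, 0.5482, 0.1759, -0.9666, 0.1866]
q̇ = J⁺·V = [-0.5950, -0.5930, -0.5050, -0.6690, -0.5840]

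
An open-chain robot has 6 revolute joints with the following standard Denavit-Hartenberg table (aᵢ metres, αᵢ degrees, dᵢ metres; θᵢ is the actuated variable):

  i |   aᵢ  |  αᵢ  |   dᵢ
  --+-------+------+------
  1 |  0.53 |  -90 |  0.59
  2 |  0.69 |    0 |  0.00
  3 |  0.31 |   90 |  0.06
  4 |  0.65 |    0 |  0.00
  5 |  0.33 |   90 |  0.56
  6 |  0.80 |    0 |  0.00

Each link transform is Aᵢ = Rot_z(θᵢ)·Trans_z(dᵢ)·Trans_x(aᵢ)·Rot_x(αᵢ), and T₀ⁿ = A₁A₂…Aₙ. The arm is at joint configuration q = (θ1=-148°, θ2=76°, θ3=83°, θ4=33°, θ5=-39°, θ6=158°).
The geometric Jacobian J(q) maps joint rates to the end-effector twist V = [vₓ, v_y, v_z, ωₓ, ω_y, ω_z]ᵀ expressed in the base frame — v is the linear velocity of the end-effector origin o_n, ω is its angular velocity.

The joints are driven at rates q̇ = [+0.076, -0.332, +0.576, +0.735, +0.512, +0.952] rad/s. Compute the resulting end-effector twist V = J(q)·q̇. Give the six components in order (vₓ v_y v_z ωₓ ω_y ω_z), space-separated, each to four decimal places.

-0.2372 -0.1065 0.9552 -0.8302 0.3100 -1.0525

o_n = [-0.2573, -0.6997, -1.0418]
J₁: ẑ×o_n = [0.6997, -0.2573, 0.0000], ω = ẑ
J2: z=[0.5299, -0.8480, 0.0000] o=[-0.4495, -0.2809, 0.5900] → [1.3838, 0.8647, -0.0590, 0.5299, -0.8480, 0.0000]
J3: z=[0.5299, -0.8480, 0.0000] o=[-0.5910, -0.3693, -0.0795] → [0.8161, 0.5099, 0.1080, 0.5299, -0.8480, 0.0000]
J4: z=[-0.3039, -0.1899, -0.9336] o=[-0.3138, -0.2668, -0.1906] → [-0.2425, -0.3115, 0.1423, -0.3039, -0.1899, -0.9336]
J5: z=[-0.3039, -0.1899, -0.9336] o=[0.3054, -0.2974, -0.3860] → [-0.2511, 0.3260, 0.0154, -0.3039, -0.1899, -0.9336]
J6: z=[-0.6098, 0.7917, 0.0375] o=[0.3768, -0.2121, -1.0264] → [0.0061, -0.0332, 0.7993, -0.6098, 0.7917, 0.0375]
V = J·q̇ = [-0.2372, -0.1065, 0.9552, -0.8302, 0.3100, -1.0525]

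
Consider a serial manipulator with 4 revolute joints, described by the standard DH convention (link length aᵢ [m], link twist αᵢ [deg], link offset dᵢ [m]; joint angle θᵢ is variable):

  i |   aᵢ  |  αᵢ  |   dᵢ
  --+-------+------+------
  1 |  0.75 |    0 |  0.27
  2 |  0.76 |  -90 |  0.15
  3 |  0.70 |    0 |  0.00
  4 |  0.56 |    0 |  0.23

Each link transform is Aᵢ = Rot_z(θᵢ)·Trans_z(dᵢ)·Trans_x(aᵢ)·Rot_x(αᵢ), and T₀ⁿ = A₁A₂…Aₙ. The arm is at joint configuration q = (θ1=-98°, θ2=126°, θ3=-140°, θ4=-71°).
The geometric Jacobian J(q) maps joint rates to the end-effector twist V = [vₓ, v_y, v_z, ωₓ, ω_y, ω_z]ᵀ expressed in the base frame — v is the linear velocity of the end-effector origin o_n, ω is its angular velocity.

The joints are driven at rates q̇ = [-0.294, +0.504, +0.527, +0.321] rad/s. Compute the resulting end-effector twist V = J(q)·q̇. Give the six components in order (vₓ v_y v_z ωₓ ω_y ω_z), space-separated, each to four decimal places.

o_n = [-0.4386, -0.6599, 0.5815]
J₁: ẑ×o_n = [0.6599, -0.4386, 0.0000], ω = ẑ
J2: z=[0.0000, 0.0000, 1.0000] o=[-0.1044, -0.7427, 0.2700] → [-0.0828, -0.3342, 0.0000, 0.0000, 0.0000, 1.0000]
J3: z=[-0.4695, 0.8829, 0.0000] o=[0.5667, -0.3859, 0.4200] → [0.1426, 0.0758, 1.0162, -0.4695, 0.8829, 0.0000]
J4: z=[-0.4695, 0.8829, 0.0000] o=[0.0932, -0.6376, 0.8700] → [-0.2547, -0.1354, 0.4800, -0.4695, 0.8829, 0.0000]
V = J·q̇ = [-0.2423, -0.0430, 0.6896, -0.3981, 0.7487, 0.2100]

-0.2423 -0.0430 0.6896 -0.3981 0.7487 0.2100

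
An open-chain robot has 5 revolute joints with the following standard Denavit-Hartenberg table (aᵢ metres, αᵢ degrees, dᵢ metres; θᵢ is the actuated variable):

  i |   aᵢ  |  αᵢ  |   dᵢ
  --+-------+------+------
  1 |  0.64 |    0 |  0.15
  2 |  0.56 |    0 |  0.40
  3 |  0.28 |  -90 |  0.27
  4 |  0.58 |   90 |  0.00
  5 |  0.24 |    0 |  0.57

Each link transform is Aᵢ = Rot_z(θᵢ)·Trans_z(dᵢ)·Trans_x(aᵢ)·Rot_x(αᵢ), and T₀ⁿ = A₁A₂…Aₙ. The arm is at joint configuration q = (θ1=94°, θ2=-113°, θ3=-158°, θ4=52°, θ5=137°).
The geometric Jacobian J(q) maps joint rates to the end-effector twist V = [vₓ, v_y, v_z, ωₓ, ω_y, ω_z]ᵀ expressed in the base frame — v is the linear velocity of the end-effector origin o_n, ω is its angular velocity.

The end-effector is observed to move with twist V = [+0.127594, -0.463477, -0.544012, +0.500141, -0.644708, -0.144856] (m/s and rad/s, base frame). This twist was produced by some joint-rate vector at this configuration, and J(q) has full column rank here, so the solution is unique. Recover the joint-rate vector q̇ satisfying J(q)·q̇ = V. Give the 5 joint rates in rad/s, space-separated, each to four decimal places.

o_n = [-0.4834, 0.2415, 0.8522]
J₁: ẑ×o_n = [-0.2415, -0.4834, 0.0000], ω = ẑ
J2: z=[0.0000, 0.0000, 1.0000] o=[-0.0446, 0.6384, 0.1500] → [0.3970, -0.4388, 0.0000, 0.0000, 0.0000, 1.0000]
J3: z=[0.0000, 0.0000, 1.0000] o=[0.4848, 0.4561, 0.5500] → [0.2146, -0.9683, 0.0000, 0.0000, 0.0000, 1.0000]
J4: z=[0.0523, -0.9986, 0.0000] o=[0.2052, 0.4415, 0.8200] → [-0.0322, -0.0017, -0.6982, 0.0523, -0.9986, 0.0000]
J5: z=[-0.7869, -0.0412, 0.6157] o=[-0.1514, 0.4228, 0.3630] → [0.0914, 0.1806, 0.1290, -0.7869, -0.0412, 0.6157]
q̇ = J⁺·V = [-0.3300, 0.0310, 0.5180, 0.6700, -0.5910]

-0.3300 0.0310 0.5180 0.6700 -0.5910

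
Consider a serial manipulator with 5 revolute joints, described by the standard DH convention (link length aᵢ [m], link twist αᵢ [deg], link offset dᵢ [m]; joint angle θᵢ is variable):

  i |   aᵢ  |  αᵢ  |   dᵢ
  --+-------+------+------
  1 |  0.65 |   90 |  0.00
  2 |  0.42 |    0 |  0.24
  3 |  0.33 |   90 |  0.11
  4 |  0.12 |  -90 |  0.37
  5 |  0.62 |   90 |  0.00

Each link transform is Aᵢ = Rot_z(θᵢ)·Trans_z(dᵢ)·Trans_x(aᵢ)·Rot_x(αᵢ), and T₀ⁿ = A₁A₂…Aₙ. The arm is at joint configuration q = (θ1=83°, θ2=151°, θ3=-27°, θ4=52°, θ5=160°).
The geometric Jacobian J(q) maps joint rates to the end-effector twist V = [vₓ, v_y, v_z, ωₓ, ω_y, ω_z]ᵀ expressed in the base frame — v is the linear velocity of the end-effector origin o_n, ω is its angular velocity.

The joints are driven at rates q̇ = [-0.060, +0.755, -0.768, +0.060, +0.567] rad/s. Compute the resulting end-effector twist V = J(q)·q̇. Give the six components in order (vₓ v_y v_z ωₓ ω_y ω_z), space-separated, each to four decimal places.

-0.0694 0.1615 -0.1372 0.3701 0.2564 -0.3969

o_n = [0.0329, 0.3872, 0.3294]
J₁: ẑ×o_n = [-0.3872, 0.0329, 0.0000], ω = ẑ
J2: z=[0.9925, -0.1219, 0.0000] o=[0.0792, 0.6452, 0.0000] → [-0.0401, -0.3270, -0.2617, 0.9925, -0.1219, 0.0000]
J3: z=[0.9925, -0.1219, 0.0000] o=[0.2727, 0.2513, 0.2036] → [-0.0153, -0.1248, 0.1057, 0.9925, -0.1219, 0.0000]
J4: z=[0.1010, 0.8229, 0.5592] o=[0.3593, 0.0547, 0.4772] → [-0.3075, -0.1676, 0.3022, 0.1010, 0.8229, 0.5592]
J5: z=[0.6648, 0.3623, -0.6533] o=[0.4856, 0.3067, 0.7454] → [-0.0981, 0.5722, 0.2176, 0.6648, 0.3623, -0.6533]
V = J·q̇ = [-0.0694, 0.1615, -0.1372, 0.3701, 0.2564, -0.3969]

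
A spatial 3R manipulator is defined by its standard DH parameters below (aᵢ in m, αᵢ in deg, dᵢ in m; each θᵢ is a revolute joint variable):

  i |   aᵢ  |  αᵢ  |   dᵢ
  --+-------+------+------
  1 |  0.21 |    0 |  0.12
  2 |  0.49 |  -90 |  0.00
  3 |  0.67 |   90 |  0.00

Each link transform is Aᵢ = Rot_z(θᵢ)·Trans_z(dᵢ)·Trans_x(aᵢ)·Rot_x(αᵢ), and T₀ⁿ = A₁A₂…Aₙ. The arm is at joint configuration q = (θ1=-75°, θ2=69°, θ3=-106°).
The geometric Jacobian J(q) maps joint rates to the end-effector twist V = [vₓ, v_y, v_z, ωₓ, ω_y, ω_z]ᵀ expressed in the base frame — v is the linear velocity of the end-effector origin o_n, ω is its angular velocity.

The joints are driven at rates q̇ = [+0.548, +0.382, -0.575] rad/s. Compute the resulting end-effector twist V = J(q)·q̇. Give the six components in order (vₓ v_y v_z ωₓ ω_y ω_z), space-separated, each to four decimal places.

-0.2275 0.3509 -0.1062 -0.0601 -0.5719 0.9300

o_n = [0.3580, -0.2348, 0.7640]
J₁: ẑ×o_n = [0.2348, 0.3580, -0.0000], ω = ẑ
J2: z=[0.0000, 0.0000, 1.0000] o=[0.0544, -0.2028, 0.1200] → [0.0319, 0.3037, -0.0000, 0.0000, 0.0000, 1.0000]
J3: z=[0.1045, 0.9945, 0.0000] o=[0.5417, -0.2541, 0.1200] → [0.6405, -0.0673, 0.1847, 0.1045, 0.9945, 0.0000]
V = J·q̇ = [-0.2275, 0.3509, -0.1062, -0.0601, -0.5719, 0.9300]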